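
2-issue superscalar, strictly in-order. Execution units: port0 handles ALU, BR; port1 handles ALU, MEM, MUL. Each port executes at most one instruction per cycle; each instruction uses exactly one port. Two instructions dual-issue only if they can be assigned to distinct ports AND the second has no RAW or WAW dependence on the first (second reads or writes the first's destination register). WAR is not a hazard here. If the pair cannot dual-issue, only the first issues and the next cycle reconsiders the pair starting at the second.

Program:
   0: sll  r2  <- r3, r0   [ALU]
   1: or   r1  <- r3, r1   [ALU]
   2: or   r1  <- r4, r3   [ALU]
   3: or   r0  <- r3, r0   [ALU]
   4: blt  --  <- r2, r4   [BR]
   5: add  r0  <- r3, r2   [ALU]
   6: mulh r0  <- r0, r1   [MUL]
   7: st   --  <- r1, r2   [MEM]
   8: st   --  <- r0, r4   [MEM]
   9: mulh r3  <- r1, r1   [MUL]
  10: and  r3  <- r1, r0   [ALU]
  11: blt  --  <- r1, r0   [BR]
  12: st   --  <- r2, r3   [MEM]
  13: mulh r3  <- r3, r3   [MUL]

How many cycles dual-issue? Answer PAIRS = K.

#0 head=0: sll.ALU or.ALU i0/i1 pair
#1 head=2: or.ALU or.ALU i2/i3 pair
#2 head=4: blt.BR add.ALU i4/i5 pair
#3 head=6: mulh.MUL i6 no-port MUL/MEM
#4 head=7: st.MEM i7 no-port MEM/MEM
#5 head=8: st.MEM i8 no-port MEM/MUL
#6 head=9: mulh.MUL i9 WAW r3
#7 head=10: and.ALU blt.BR i10/i11 pair
#8 head=12: st.MEM i12 no-port MEM/MUL
#9 head=13: mulh.MUL i13 tail

PAIRS = 4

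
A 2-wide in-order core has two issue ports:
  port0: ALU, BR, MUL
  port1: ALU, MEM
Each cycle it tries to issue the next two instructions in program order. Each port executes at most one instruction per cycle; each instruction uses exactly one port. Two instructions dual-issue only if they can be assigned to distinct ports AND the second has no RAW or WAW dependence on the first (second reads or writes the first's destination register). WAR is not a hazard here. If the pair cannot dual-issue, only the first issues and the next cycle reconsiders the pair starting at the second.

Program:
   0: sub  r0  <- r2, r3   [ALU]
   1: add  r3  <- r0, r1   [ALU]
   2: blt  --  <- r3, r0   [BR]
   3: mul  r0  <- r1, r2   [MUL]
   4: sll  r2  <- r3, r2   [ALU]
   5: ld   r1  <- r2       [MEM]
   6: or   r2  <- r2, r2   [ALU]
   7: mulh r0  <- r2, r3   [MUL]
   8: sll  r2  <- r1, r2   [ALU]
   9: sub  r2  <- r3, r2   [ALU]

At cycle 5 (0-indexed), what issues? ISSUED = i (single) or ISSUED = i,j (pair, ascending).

c0: i0 sub.ALU  RAW r0
c1: i1 add.ALU  RAW r3
c2: i2 blt.BR  no-port BR/MUL
c3: i3&i4 mul.MUL sll.ALU  pair
c4: i5&i6 ld.MEM or.ALU  pair
c5: i7&i8 mulh.MUL sll.ALU  pair
c6: i9 sub.ALU  tail

ISSUED = 7,8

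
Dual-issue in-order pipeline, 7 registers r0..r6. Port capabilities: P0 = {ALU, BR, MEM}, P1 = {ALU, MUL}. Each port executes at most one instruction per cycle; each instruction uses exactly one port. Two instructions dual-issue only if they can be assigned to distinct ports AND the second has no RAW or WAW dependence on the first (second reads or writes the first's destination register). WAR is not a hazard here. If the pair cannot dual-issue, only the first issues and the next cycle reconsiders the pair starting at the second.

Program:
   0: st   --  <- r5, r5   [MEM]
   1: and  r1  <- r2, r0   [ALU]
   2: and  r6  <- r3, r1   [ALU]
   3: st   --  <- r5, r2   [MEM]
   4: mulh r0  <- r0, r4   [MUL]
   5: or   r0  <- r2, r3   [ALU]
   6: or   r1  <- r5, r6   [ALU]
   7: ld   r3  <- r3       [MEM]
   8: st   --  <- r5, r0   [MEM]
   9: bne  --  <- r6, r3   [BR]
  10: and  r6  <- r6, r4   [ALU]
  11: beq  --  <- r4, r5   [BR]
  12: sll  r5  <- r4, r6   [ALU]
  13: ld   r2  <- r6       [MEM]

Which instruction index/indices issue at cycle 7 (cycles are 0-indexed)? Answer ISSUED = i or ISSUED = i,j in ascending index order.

ISSUED = 11,12

[0] i0,i1  st/and  -- dual
[1] i2,i3  and/st  -- dual
[2] i4  mulh  -- WAW r0
[3] i5,i6  or/or  -- dual
[4] i7  ld  -- no-port MEM/MEM
[5] i8  st  -- no-port MEM/BR
[6] i9,i10  bne/and  -- dual
[7] i11,i12  beq/sll  -- dual
[8] i13  ld  -- tail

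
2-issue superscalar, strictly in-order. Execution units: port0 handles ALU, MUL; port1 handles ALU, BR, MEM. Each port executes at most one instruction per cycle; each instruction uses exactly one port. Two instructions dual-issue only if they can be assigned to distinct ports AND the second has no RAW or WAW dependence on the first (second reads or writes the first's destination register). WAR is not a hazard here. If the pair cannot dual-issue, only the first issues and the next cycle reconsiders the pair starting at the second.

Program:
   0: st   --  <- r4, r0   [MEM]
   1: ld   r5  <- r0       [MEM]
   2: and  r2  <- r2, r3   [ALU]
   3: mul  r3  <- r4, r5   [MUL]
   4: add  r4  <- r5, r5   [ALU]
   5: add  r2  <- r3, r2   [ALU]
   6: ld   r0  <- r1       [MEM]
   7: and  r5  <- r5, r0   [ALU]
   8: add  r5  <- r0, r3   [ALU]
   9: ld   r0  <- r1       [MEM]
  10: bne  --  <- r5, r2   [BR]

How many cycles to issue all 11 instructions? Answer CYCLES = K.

[0] i0  st  -- no-port MEM/MEM
[1] i1,i2  ld+and  -- 2-wide
[2] i3,i4  mul+add  -- 2-wide
[3] i5,i6  add+ld  -- 2-wide
[4] i7  and  -- WAW r5
[5] i8,i9  add+ld  -- 2-wide
[6] i10  bne  -- tail

CYCLES = 7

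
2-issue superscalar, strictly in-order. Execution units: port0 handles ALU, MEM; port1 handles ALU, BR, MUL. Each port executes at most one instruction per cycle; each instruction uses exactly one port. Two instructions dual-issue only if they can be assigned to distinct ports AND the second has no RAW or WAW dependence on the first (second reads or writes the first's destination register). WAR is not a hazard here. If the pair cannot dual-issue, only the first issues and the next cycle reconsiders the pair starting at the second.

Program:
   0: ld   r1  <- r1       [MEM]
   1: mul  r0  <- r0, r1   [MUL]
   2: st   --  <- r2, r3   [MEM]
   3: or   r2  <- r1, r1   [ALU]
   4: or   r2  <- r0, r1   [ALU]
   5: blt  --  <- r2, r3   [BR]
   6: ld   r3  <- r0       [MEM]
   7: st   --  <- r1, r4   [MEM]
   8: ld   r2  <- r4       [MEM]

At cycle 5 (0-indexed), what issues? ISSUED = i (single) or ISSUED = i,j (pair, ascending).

  cy0 -> i0 (ld) RAW r1
  cy1 -> i1+i2 (mul;st) dual
  cy2 -> i3 (or) WAW r2
  cy3 -> i4 (or) RAW r2
  cy4 -> i5+i6 (blt;ld) dual
  cy5 -> i7 (st) no-port MEM/MEM
  cy6 -> i8 (ld) tail

ISSUED = 7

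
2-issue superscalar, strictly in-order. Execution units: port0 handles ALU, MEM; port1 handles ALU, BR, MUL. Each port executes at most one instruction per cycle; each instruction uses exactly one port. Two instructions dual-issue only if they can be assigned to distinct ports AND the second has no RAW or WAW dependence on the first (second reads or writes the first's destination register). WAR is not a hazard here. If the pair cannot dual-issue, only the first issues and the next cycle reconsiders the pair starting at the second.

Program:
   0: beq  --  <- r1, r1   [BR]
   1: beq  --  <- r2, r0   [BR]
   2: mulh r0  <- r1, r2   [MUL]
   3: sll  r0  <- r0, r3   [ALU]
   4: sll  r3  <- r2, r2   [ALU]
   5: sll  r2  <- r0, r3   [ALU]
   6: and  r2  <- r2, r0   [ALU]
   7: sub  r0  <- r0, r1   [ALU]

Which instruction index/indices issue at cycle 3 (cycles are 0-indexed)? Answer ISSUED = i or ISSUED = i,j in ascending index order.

  cy0 -> i0 (beq.BR) no-port BR/BR
  cy1 -> i1 (beq.BR) no-port BR/MUL
  cy2 -> i2 (mulh.MUL) RAW+WAW r0
  cy3 -> i3&i4 (sll.ALU/sll.ALU) 2-wide
  cy4 -> i5 (sll.ALU) RAW+WAW r2
  cy5 -> i6&i7 (and.ALU/sub.ALU) 2-wide

ISSUED = 3,4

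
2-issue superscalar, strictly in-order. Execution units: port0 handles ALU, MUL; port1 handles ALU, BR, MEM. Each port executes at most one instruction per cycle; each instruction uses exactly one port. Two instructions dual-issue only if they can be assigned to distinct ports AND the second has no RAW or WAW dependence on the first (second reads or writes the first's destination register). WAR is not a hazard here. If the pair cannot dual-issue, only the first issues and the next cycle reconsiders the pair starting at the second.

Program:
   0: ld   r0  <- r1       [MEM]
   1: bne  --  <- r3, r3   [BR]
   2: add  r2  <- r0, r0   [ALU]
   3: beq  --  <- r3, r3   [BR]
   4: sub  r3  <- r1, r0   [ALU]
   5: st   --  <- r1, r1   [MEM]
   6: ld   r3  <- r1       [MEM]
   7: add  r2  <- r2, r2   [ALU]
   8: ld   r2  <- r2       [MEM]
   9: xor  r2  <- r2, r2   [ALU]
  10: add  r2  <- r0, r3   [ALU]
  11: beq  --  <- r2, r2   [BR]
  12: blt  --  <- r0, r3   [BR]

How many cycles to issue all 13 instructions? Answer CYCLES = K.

0. ld @i0  | no-port MEM/BR
1. bne;add @i1,i2  | dual
2. beq;sub @i3,i4  | dual
3. st @i5  | no-port MEM/MEM
4. ld;add @i6,i7  | dual
5. ld @i8  | RAW+WAW r2
6. xor @i9  | WAW r2
7. add @i10  | RAW r2
8. beq @i11  | no-port BR/BR
9. blt @i12  | tail

CYCLES = 10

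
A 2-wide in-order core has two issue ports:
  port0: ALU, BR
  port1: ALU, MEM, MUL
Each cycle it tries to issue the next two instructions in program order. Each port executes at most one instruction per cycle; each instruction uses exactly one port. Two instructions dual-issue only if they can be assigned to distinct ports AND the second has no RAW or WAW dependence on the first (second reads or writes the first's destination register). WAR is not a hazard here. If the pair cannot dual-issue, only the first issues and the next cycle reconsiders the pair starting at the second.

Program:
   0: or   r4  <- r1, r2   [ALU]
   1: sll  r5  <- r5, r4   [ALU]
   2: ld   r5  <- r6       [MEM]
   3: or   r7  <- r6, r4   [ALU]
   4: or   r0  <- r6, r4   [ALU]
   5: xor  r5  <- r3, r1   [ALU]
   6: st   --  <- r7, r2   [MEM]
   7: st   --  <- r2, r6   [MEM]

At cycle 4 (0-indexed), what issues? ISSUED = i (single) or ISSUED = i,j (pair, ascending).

ISSUED = 6

t=0 i0:or ; RAW r4
t=1 i1:sll ; WAW r5
t=2 i2&i3:ld/or ; dual
t=3 i4&i5:or/xor ; dual
t=4 i6:st ; no-port MEM/MEM
t=5 i7:st ; tail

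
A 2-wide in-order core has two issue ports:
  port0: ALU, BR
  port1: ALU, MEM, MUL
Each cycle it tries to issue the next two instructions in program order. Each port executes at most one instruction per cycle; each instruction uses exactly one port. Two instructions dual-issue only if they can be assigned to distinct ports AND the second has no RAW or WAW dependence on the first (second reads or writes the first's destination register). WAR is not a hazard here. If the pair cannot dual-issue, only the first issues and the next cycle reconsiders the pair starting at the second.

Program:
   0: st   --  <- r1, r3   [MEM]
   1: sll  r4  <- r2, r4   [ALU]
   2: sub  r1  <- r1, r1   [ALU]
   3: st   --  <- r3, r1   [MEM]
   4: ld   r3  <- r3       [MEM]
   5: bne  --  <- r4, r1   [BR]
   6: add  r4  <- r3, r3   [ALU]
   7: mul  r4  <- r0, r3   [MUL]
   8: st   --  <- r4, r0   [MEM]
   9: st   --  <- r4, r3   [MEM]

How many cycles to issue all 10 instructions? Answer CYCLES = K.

[0] i0+i1  st sll  -- 2-wide
[1] i2  sub  -- RAW r1
[2] i3  st  -- no-port MEM/MEM
[3] i4+i5  ld bne  -- 2-wide
[4] i6  add  -- WAW r4
[5] i7  mul  -- no-port MUL/MEM
[6] i8  st  -- no-port MEM/MEM
[7] i9  st  -- tail

CYCLES = 8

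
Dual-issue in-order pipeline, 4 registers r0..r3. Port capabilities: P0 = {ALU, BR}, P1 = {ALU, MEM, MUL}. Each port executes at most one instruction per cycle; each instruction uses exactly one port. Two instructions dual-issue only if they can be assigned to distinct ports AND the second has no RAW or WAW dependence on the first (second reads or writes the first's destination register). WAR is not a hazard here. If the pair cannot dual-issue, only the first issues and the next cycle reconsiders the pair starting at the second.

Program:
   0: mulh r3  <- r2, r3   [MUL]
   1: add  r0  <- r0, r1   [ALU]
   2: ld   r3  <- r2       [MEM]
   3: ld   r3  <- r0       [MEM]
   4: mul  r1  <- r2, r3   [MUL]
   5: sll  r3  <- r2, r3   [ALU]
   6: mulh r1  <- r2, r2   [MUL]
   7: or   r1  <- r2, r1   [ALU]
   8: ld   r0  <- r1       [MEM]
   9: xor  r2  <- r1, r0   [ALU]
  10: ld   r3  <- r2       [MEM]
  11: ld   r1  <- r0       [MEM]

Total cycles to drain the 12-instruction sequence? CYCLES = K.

CYCLES = 10

#0 head=0: mulh.MUL+add.ALU i0+i1 pair
#1 head=2: ld.MEM i2 no-port MEM/MEM
#2 head=3: ld.MEM i3 no-port MEM/MUL
#3 head=4: mul.MUL+sll.ALU i4+i5 pair
#4 head=6: mulh.MUL i6 RAW+WAW r1
#5 head=7: or.ALU i7 RAW r1
#6 head=8: ld.MEM i8 RAW r0
#7 head=9: xor.ALU i9 RAW r2
#8 head=10: ld.MEM i10 no-port MEM/MEM
#9 head=11: ld.MEM i11 tail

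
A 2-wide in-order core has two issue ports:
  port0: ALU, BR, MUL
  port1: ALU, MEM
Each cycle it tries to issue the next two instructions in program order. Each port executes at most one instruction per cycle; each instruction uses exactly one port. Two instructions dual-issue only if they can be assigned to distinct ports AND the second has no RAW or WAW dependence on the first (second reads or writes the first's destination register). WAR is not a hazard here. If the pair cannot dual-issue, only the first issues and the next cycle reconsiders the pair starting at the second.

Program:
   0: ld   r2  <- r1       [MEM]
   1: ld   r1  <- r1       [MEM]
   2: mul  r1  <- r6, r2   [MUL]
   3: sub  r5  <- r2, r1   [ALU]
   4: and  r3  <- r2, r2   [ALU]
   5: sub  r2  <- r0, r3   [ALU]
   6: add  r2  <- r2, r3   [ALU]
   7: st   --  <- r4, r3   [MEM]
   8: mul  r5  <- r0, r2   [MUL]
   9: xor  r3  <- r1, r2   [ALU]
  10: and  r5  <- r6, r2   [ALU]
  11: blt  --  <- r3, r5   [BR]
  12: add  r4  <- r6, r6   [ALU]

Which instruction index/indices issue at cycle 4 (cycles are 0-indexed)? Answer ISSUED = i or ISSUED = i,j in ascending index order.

ISSUED = 5

0. ld @i0  | no-port MEM/MEM
1. ld @i1  | WAW r1
2. mul @i2  | RAW r1
3. sub and @i3/i4  | pair
4. sub @i5  | RAW+WAW r2
5. add st @i6/i7  | pair
6. mul xor @i8/i9  | pair
7. and @i10  | RAW r5
8. blt add @i11/i12  | pair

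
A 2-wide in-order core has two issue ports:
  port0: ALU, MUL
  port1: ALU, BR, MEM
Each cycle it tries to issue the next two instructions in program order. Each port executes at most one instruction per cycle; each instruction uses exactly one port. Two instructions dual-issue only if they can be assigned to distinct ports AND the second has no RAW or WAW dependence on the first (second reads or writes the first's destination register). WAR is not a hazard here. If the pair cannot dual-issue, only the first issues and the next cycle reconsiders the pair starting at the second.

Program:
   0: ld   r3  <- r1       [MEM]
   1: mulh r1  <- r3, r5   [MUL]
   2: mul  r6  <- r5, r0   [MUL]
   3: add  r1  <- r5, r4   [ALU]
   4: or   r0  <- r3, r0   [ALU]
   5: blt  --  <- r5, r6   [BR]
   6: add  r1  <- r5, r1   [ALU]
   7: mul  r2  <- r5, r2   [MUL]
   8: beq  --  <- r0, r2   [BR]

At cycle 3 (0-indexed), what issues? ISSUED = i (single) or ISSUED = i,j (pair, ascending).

0. ld @i0  | RAW r3
1. mulh @i1  | no-port MUL/MUL
2. mul;add @i2,i3  | dual
3. or;blt @i4,i5  | dual
4. add;mul @i6,i7  | dual
5. beq @i8  | tail

ISSUED = 4,5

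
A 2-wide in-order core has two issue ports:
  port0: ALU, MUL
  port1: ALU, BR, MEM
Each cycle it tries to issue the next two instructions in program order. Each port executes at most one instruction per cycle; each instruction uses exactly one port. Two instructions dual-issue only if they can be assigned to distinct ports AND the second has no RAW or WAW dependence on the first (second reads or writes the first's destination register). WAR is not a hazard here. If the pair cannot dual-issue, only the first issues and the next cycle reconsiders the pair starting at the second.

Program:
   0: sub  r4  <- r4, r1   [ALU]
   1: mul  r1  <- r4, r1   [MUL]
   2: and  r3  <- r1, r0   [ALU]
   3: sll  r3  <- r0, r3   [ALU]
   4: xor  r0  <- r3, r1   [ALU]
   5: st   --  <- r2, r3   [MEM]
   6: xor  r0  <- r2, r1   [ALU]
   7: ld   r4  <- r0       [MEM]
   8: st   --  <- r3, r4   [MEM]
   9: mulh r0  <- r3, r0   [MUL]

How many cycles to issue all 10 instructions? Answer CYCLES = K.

CYCLES = 8

  cy0 -> i0 (sub) RAW r4
  cy1 -> i1 (mul) RAW r1
  cy2 -> i2 (and) RAW+WAW r3
  cy3 -> i3 (sll) RAW r3
  cy4 -> i4/i5 (xor/st) dual
  cy5 -> i6 (xor) RAW r0
  cy6 -> i7 (ld) no-port MEM/MEM
  cy7 -> i8/i9 (st/mulh) dual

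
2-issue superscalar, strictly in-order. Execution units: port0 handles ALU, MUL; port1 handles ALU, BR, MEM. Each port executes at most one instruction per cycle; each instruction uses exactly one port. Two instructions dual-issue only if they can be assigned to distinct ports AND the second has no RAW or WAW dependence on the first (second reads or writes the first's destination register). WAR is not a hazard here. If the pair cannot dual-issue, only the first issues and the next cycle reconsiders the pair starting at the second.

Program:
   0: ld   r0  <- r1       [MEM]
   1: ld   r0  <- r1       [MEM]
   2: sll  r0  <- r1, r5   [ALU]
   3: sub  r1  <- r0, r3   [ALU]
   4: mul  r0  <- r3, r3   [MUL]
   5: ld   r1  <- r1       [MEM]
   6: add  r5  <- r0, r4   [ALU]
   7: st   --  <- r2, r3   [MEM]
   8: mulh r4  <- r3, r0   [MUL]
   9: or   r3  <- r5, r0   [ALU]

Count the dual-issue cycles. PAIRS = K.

PAIRS = 3

#0 head=0: ld.MEM i0 no-port MEM/MEM
#1 head=1: ld.MEM i1 WAW r0
#2 head=2: sll.ALU i2 RAW r0
#3 head=3: sub.ALU+mul.MUL i3/i4 dual
#4 head=5: ld.MEM+add.ALU i5/i6 dual
#5 head=7: st.MEM+mulh.MUL i7/i8 dual
#6 head=9: or.ALU i9 tail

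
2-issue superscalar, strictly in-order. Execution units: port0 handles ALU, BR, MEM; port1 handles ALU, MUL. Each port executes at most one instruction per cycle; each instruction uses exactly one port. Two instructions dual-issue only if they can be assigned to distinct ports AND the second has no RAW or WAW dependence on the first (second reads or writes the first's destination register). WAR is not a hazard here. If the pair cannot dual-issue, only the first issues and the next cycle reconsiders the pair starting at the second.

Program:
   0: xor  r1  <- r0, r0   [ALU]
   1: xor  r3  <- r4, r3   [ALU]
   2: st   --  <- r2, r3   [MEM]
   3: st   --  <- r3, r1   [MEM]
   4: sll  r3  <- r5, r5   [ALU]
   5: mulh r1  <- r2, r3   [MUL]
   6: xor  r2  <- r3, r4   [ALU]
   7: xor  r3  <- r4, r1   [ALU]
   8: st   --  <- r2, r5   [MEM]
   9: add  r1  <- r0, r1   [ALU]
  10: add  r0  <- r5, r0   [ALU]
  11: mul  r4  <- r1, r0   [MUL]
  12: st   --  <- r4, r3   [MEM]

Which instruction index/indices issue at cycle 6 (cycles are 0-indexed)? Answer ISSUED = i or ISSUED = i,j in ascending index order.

ISSUED = 11

c0: i0,i1 xor/xor  2-wide
c1: i2 st  no-port MEM/MEM
c2: i3,i4 st/sll  2-wide
c3: i5,i6 mulh/xor  2-wide
c4: i7,i8 xor/st  2-wide
c5: i9,i10 add/add  2-wide
c6: i11 mul  RAW r4
c7: i12 st  tail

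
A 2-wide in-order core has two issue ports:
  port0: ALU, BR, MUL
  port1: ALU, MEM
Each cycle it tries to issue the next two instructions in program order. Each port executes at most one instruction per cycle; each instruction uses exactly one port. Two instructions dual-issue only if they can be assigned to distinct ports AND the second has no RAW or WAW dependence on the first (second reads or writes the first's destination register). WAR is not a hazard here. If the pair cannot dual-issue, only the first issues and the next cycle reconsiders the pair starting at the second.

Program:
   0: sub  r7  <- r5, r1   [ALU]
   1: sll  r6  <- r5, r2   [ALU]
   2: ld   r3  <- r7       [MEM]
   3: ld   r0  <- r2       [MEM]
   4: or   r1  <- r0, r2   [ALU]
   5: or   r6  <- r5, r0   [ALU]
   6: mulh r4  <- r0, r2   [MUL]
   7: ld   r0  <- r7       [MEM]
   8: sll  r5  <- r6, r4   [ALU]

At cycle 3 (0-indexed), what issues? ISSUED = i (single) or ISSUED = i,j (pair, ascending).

0. sub.ALU;sll.ALU @i0&i1  | dual
1. ld.MEM @i2  | no-port MEM/MEM
2. ld.MEM @i3  | RAW r0
3. or.ALU;or.ALU @i4&i5  | dual
4. mulh.MUL;ld.MEM @i6&i7  | dual
5. sll.ALU @i8  | tail

ISSUED = 4,5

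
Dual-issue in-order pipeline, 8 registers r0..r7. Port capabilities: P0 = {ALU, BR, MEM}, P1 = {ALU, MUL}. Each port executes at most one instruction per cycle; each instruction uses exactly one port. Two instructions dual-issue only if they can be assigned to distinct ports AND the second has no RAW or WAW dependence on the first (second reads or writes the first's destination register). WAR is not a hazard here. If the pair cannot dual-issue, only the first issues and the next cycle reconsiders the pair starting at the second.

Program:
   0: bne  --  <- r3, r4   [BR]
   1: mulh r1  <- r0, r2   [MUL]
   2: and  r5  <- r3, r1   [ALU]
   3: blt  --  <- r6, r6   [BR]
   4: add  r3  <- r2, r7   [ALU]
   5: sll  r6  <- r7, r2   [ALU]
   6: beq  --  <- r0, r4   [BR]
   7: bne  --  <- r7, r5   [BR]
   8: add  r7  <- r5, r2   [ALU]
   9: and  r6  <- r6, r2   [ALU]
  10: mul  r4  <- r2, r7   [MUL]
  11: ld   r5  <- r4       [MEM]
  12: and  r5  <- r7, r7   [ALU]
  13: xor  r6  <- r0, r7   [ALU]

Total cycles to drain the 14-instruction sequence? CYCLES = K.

CYCLES = 8

[0] i0+i1  bne/mulh  -- 2-wide
[1] i2+i3  and/blt  -- 2-wide
[2] i4+i5  add/sll  -- 2-wide
[3] i6  beq  -- no-port BR/BR
[4] i7+i8  bne/add  -- 2-wide
[5] i9+i10  and/mul  -- 2-wide
[6] i11  ld  -- WAW r5
[7] i12+i13  and/xor  -- 2-wide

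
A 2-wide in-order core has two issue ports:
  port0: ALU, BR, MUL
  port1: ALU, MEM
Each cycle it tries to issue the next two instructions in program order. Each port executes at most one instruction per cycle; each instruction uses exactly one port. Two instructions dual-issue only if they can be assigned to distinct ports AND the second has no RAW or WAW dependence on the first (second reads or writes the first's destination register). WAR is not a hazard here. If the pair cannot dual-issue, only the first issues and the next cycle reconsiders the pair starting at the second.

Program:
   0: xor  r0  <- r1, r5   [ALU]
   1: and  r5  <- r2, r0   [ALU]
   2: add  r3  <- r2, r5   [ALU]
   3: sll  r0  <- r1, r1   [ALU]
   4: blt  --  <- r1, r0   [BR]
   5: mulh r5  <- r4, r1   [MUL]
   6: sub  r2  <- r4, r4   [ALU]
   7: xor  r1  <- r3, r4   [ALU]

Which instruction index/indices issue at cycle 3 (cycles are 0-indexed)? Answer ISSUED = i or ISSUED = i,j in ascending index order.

t=0 i0:xor ; RAW r0
t=1 i1:and ; RAW r5
t=2 i2,i3:add+sll ; pair
t=3 i4:blt ; no-port BR/MUL
t=4 i5,i6:mulh+sub ; pair
t=5 i7:xor ; tail

ISSUED = 4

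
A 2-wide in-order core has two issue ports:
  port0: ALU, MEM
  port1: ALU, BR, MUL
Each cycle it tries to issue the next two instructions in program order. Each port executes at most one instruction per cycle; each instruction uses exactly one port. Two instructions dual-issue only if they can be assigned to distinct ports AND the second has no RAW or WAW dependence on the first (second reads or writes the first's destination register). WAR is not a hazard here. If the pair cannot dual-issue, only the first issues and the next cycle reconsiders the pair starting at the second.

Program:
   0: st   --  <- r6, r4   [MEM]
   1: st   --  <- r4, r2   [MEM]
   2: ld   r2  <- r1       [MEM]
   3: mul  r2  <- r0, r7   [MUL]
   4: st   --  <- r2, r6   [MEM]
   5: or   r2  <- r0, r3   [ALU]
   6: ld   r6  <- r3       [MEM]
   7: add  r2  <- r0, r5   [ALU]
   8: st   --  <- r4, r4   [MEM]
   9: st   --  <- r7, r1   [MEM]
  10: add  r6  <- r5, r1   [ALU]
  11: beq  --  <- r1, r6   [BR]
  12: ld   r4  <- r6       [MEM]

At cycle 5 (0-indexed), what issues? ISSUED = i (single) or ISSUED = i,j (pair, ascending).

0. st.MEM @i0  | no-port MEM/MEM
1. st.MEM @i1  | no-port MEM/MEM
2. ld.MEM @i2  | WAW r2
3. mul.MUL @i3  | RAW r2
4. st.MEM;or.ALU @i4/i5  | dual
5. ld.MEM;add.ALU @i6/i7  | dual
6. st.MEM @i8  | no-port MEM/MEM
7. st.MEM;add.ALU @i9/i10  | dual
8. beq.BR;ld.MEM @i11/i12  | dual

ISSUED = 6,7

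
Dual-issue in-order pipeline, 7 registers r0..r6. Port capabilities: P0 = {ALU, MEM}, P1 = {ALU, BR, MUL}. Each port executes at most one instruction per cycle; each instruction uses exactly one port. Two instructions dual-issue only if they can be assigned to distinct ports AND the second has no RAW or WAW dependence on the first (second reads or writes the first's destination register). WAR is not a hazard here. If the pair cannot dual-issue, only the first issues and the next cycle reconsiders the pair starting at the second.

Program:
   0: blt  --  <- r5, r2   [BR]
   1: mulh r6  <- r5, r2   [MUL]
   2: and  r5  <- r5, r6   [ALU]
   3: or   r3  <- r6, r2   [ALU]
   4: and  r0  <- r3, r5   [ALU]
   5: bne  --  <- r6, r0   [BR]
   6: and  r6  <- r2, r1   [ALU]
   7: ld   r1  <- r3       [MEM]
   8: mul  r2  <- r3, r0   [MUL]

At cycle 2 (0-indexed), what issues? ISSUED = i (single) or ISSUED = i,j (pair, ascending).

ISSUED = 2,3

[0] i0  blt  -- no-port BR/MUL
[1] i1  mulh  -- RAW r6
[2] i2&i3  and;or  -- dual
[3] i4  and  -- RAW r0
[4] i5&i6  bne;and  -- dual
[5] i7&i8  ld;mul  -- dual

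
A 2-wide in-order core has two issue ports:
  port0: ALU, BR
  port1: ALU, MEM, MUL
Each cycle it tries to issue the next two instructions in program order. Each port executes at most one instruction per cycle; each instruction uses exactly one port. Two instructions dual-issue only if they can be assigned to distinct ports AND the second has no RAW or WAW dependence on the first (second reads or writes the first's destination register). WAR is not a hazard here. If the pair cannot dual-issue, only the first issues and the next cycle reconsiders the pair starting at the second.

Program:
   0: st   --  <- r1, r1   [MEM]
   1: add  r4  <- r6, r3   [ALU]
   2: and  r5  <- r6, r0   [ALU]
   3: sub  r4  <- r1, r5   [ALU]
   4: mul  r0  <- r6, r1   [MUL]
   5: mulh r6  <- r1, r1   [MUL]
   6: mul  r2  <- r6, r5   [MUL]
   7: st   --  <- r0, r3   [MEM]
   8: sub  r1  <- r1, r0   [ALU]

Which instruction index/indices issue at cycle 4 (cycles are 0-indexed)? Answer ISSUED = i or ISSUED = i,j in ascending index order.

t=0 i0/i1:st+add ; dual
t=1 i2:and ; RAW r5
t=2 i3/i4:sub+mul ; dual
t=3 i5:mulh ; no-port MUL/MUL
t=4 i6:mul ; no-port MUL/MEM
t=5 i7/i8:st+sub ; dual

ISSUED = 6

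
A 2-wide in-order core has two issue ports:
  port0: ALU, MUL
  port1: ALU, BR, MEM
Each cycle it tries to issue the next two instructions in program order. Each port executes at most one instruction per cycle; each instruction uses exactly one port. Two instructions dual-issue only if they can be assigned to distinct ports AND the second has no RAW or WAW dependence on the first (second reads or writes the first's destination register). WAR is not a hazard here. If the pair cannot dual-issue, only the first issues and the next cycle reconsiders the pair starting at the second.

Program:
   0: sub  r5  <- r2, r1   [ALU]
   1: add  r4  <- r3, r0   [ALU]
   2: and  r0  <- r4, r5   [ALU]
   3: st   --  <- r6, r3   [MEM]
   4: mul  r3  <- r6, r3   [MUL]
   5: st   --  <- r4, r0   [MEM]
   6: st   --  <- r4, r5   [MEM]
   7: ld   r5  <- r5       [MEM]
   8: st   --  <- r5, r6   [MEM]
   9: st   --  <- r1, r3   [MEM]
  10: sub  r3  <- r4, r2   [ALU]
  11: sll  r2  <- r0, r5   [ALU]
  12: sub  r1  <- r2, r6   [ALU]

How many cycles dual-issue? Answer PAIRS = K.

c0: i0+i1 sub.ALU/add.ALU  2-wide
c1: i2+i3 and.ALU/st.MEM  2-wide
c2: i4+i5 mul.MUL/st.MEM  2-wide
c3: i6 st.MEM  no-port MEM/MEM
c4: i7 ld.MEM  no-port MEM/MEM
c5: i8 st.MEM  no-port MEM/MEM
c6: i9+i10 st.MEM/sub.ALU  2-wide
c7: i11 sll.ALU  RAW r2
c8: i12 sub.ALU  tail

PAIRS = 4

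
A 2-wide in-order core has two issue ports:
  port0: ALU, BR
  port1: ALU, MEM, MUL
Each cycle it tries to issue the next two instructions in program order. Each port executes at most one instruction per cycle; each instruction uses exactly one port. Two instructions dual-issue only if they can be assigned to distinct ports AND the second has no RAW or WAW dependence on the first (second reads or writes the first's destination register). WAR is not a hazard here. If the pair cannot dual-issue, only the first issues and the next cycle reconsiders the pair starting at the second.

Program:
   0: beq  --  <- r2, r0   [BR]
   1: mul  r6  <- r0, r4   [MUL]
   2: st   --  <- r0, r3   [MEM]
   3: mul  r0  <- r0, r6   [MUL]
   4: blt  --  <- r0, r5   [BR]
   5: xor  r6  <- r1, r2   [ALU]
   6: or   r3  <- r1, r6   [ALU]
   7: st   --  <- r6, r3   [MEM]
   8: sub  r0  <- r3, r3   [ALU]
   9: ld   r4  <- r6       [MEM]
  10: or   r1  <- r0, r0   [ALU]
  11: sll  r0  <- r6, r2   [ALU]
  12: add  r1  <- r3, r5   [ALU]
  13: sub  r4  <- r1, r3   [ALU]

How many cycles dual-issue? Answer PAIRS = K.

[0] i0,i1  beq.BR+mul.MUL  -- pair
[1] i2  st.MEM  -- no-port MEM/MUL
[2] i3  mul.MUL  -- RAW r0
[3] i4,i5  blt.BR+xor.ALU  -- pair
[4] i6  or.ALU  -- RAW r3
[5] i7,i8  st.MEM+sub.ALU  -- pair
[6] i9,i10  ld.MEM+or.ALU  -- pair
[7] i11,i12  sll.ALU+add.ALU  -- pair
[8] i13  sub.ALU  -- tail

PAIRS = 5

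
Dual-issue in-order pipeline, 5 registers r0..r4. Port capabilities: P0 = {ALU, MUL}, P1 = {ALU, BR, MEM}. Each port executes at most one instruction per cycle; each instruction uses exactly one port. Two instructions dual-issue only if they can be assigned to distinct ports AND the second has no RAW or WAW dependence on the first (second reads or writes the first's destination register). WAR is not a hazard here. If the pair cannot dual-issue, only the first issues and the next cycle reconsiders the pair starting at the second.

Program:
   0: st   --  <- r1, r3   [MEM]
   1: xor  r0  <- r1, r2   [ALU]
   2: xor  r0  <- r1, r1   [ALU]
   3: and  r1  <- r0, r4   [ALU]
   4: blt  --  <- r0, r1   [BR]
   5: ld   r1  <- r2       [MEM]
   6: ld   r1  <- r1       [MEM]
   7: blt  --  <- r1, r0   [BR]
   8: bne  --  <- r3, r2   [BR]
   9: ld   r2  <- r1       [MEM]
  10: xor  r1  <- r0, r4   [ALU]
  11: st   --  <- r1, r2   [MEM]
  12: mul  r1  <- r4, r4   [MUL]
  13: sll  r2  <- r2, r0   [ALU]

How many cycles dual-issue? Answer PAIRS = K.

#0 head=0: st+xor i0+i1 2-wide
#1 head=2: xor i2 RAW r0
#2 head=3: and i3 RAW r1
#3 head=4: blt i4 no-port BR/MEM
#4 head=5: ld i5 no-port MEM/MEM
#5 head=6: ld i6 no-port MEM/BR
#6 head=7: blt i7 no-port BR/BR
#7 head=8: bne i8 no-port BR/MEM
#8 head=9: ld+xor i9+i10 2-wide
#9 head=11: st+mul i11+i12 2-wide
#10 head=13: sll i13 tail

PAIRS = 3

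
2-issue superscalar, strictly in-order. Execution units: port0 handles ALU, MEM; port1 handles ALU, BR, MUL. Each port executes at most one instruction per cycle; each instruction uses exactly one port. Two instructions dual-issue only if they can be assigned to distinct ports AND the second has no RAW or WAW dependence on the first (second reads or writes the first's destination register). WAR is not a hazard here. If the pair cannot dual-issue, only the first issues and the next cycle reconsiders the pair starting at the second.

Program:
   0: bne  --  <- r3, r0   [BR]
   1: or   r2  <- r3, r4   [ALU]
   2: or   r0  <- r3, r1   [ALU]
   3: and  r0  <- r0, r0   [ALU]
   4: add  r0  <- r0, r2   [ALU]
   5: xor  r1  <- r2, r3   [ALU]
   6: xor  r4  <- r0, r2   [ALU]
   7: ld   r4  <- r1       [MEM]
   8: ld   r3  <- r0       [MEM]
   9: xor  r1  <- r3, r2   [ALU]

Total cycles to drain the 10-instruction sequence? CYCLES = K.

CYCLES = 8

c0: i0&i1 bne.BR;or.ALU  pair
c1: i2 or.ALU  RAW+WAW r0
c2: i3 and.ALU  RAW+WAW r0
c3: i4&i5 add.ALU;xor.ALU  pair
c4: i6 xor.ALU  WAW r4
c5: i7 ld.MEM  no-port MEM/MEM
c6: i8 ld.MEM  RAW r3
c7: i9 xor.ALU  tail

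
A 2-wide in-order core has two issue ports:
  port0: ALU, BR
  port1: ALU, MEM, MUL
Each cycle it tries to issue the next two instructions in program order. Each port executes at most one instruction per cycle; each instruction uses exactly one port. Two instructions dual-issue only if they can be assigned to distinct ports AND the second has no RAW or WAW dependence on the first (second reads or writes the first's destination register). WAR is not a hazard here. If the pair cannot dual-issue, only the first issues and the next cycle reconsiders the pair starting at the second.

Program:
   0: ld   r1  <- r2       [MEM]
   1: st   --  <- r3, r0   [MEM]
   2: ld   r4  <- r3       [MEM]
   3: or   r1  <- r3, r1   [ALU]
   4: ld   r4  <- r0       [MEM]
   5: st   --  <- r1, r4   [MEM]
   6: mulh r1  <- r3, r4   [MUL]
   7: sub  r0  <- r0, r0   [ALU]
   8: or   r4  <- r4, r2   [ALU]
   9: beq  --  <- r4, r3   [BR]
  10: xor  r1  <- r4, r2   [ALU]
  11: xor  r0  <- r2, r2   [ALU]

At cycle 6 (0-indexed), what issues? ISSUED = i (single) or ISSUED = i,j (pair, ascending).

t=0 i0:ld.MEM ; no-port MEM/MEM
t=1 i1:st.MEM ; no-port MEM/MEM
t=2 i2/i3:ld.MEM;or.ALU ; pair
t=3 i4:ld.MEM ; no-port MEM/MEM
t=4 i5:st.MEM ; no-port MEM/MUL
t=5 i6/i7:mulh.MUL;sub.ALU ; pair
t=6 i8:or.ALU ; RAW r4
t=7 i9/i10:beq.BR;xor.ALU ; pair
t=8 i11:xor.ALU ; tail

ISSUED = 8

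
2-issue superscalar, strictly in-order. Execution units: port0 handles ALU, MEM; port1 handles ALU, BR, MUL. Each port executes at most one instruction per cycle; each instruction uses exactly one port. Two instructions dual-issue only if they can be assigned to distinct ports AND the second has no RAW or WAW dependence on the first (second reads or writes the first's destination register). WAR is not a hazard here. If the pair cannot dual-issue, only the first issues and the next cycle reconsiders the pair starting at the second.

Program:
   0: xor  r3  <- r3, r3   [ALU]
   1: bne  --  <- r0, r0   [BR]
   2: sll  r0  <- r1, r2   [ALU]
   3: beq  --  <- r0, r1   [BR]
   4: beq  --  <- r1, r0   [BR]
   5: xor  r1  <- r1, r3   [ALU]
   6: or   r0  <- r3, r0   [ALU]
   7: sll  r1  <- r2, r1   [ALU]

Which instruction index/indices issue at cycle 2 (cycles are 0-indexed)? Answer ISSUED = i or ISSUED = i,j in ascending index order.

c0: i0,i1 xor.ALU;bne.BR  dual
c1: i2 sll.ALU  RAW r0
c2: i3 beq.BR  no-port BR/BR
c3: i4,i5 beq.BR;xor.ALU  dual
c4: i6,i7 or.ALU;sll.ALU  dual

ISSUED = 3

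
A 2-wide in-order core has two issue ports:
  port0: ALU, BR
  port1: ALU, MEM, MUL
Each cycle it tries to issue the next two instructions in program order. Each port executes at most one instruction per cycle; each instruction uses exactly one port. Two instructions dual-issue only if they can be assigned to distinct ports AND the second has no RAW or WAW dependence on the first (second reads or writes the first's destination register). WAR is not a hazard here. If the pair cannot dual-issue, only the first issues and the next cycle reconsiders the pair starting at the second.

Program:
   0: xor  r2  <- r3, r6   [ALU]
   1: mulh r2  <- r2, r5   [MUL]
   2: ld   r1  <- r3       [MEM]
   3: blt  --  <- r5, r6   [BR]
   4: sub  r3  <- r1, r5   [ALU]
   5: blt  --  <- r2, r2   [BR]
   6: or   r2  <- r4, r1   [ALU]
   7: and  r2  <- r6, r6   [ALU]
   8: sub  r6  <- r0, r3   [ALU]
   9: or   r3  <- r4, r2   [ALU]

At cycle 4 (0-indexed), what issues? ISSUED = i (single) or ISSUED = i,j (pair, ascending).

ISSUED = 6

t=0 i0:xor.ALU ; RAW+WAW r2
t=1 i1:mulh.MUL ; no-port MUL/MEM
t=2 i2+i3:ld.MEM;blt.BR ; 2-wide
t=3 i4+i5:sub.ALU;blt.BR ; 2-wide
t=4 i6:or.ALU ; WAW r2
t=5 i7+i8:and.ALU;sub.ALU ; 2-wide
t=6 i9:or.ALU ; tail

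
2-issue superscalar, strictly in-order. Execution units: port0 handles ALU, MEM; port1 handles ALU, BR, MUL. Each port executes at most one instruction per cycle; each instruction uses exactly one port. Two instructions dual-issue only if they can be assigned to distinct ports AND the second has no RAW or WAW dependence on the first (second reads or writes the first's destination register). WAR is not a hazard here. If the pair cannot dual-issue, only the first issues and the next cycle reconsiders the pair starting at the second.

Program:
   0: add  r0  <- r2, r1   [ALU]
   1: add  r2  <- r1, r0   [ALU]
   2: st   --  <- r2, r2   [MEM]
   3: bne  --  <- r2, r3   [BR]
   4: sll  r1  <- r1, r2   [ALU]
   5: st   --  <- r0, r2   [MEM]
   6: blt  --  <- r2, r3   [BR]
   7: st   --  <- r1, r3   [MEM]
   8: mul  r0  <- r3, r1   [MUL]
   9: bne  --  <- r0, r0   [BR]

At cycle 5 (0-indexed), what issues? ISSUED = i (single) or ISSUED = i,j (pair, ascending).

t=0 i0:add.ALU ; RAW r0
t=1 i1:add.ALU ; RAW r2
t=2 i2/i3:st.MEM;bne.BR ; pair
t=3 i4/i5:sll.ALU;st.MEM ; pair
t=4 i6/i7:blt.BR;st.MEM ; pair
t=5 i8:mul.MUL ; no-port MUL/BR
t=6 i9:bne.BR ; tail

ISSUED = 8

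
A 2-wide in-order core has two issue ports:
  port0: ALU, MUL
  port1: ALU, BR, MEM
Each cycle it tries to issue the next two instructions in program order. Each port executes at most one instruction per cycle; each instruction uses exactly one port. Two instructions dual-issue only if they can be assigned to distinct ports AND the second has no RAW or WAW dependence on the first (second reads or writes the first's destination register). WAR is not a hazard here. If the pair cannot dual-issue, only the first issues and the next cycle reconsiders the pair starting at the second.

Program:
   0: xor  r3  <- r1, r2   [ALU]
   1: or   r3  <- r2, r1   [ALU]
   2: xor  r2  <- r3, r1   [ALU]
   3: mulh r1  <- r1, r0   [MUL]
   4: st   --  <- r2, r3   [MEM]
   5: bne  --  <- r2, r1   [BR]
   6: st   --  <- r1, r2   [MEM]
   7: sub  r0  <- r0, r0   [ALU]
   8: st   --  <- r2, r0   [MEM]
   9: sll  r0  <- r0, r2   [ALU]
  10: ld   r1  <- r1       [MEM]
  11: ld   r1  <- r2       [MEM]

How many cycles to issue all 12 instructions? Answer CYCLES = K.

CYCLES = 9

[0] i0  xor.ALU  -- WAW r3
[1] i1  or.ALU  -- RAW r3
[2] i2/i3  xor.ALU+mulh.MUL  -- pair
[3] i4  st.MEM  -- no-port MEM/BR
[4] i5  bne.BR  -- no-port BR/MEM
[5] i6/i7  st.MEM+sub.ALU  -- pair
[6] i8/i9  st.MEM+sll.ALU  -- pair
[7] i10  ld.MEM  -- no-port MEM/MEM
[8] i11  ld.MEM  -- tail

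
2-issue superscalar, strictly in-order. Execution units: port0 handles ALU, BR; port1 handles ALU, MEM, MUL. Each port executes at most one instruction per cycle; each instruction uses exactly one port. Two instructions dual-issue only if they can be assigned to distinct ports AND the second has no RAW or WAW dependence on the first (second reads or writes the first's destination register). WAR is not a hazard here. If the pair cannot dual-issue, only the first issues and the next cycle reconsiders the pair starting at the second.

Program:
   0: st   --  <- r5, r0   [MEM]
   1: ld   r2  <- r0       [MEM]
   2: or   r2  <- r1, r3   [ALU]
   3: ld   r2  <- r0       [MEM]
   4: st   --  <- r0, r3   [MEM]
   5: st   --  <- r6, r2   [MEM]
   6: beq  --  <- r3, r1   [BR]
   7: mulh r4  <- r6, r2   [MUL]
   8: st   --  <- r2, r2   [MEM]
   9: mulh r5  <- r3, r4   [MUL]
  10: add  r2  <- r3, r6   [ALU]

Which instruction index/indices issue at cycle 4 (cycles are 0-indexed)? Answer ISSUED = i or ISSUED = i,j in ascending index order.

  cy0 -> i0 (st) no-port MEM/MEM
  cy1 -> i1 (ld) WAW r2
  cy2 -> i2 (or) WAW r2
  cy3 -> i3 (ld) no-port MEM/MEM
  cy4 -> i4 (st) no-port MEM/MEM
  cy5 -> i5,i6 (st beq) 2-wide
  cy6 -> i7 (mulh) no-port MUL/MEM
  cy7 -> i8 (st) no-port MEM/MUL
  cy8 -> i9,i10 (mulh add) 2-wide

ISSUED = 4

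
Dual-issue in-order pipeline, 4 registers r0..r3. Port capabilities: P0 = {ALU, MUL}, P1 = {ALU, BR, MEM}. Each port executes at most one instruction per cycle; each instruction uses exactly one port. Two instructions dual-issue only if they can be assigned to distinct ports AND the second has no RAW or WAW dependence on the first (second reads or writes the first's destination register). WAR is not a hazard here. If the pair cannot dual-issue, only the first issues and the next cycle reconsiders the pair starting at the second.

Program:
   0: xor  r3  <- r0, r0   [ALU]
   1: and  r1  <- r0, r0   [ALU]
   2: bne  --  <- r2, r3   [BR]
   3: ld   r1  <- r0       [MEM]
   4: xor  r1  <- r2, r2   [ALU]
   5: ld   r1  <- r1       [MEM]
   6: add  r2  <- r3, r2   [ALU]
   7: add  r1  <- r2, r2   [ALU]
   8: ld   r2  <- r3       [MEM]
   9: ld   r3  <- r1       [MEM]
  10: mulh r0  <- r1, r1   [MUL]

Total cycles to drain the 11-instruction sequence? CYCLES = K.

CYCLES = 7

0. xor.ALU;and.ALU @i0/i1  | pair
1. bne.BR @i2  | no-port BR/MEM
2. ld.MEM @i3  | WAW r1
3. xor.ALU @i4  | RAW+WAW r1
4. ld.MEM;add.ALU @i5/i6  | pair
5. add.ALU;ld.MEM @i7/i8  | pair
6. ld.MEM;mulh.MUL @i9/i10  | pair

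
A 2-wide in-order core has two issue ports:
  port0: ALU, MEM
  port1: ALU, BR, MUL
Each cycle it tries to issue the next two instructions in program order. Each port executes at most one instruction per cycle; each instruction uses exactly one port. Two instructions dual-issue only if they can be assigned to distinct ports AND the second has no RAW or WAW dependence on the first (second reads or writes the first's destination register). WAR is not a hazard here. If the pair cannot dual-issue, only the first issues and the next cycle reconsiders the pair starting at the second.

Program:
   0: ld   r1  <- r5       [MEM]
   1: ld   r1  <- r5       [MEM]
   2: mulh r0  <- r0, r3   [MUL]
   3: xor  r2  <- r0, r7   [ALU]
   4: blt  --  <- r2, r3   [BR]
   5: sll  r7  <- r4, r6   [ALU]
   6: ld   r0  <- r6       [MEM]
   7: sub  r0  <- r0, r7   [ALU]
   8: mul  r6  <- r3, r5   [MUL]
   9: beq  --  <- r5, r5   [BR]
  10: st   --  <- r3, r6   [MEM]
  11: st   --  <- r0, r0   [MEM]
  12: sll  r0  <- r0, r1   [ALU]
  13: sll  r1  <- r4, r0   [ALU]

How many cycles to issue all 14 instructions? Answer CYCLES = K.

#0 head=0: ld.MEM i0 no-port MEM/MEM
#1 head=1: ld.MEM/mulh.MUL i1/i2 pair
#2 head=3: xor.ALU i3 RAW r2
#3 head=4: blt.BR/sll.ALU i4/i5 pair
#4 head=6: ld.MEM i6 RAW+WAW r0
#5 head=7: sub.ALU/mul.MUL i7/i8 pair
#6 head=9: beq.BR/st.MEM i9/i10 pair
#7 head=11: st.MEM/sll.ALU i11/i12 pair
#8 head=13: sll.ALU i13 tail

CYCLES = 9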